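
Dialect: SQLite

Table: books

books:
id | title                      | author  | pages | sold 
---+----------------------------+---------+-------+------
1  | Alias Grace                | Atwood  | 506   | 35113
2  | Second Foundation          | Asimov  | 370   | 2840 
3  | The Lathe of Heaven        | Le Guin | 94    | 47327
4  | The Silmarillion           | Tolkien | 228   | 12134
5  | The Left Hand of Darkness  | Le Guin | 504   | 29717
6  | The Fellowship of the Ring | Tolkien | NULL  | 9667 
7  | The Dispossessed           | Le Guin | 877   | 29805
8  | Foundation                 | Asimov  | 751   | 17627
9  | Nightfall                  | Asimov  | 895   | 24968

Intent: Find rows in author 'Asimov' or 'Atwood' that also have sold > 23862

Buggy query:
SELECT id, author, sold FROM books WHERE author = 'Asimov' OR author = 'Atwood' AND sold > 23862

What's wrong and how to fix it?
Bug: Without parentheses, AND is evaluated before OR, so the sold filter only applies to the 'Atwood' branch

Fix: Group the OR with parentheses (or use IN), then AND the threshold

Corrected query:
SELECT id, author, sold FROM books WHERE (author = 'Asimov' OR author = 'Atwood') AND sold > 23862

Result:
id | author | sold 
---+--------+------
1  | Atwood | 35113
9  | Asimov | 24968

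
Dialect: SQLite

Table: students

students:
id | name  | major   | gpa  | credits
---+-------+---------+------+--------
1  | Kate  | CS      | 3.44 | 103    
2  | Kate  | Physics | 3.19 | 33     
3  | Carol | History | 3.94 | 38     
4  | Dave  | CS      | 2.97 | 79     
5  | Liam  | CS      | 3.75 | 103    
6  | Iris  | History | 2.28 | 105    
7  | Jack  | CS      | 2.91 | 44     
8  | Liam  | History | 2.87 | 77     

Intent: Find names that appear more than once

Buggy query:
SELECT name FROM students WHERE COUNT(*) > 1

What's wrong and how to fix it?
Bug: WHERE can't reference COUNT(*); aggregates are computed after WHERE

Fix: GROUP BY name, then filter groups with HAVING COUNT(*) > 1

Corrected query:
SELECT name FROM students GROUP BY name HAVING COUNT(*) > 1

Result:
name
----
Kate
Liam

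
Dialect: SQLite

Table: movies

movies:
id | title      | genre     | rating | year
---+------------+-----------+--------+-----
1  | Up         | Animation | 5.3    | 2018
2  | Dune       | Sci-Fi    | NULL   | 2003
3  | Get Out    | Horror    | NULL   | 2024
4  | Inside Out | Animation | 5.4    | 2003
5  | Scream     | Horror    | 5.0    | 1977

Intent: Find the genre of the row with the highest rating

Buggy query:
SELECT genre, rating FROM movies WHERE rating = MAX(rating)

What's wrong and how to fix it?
Bug: WHERE is evaluated per row; an aggregate over the whole table isn't defined there

Fix: Wrap MAX in a scalar subquery so WHERE compares against a single value

Corrected query:
SELECT genre, rating FROM movies WHERE rating = (SELECT MAX(rating) FROM movies)

Result:
genre     | rating
----------+-------
Animation | 5.4   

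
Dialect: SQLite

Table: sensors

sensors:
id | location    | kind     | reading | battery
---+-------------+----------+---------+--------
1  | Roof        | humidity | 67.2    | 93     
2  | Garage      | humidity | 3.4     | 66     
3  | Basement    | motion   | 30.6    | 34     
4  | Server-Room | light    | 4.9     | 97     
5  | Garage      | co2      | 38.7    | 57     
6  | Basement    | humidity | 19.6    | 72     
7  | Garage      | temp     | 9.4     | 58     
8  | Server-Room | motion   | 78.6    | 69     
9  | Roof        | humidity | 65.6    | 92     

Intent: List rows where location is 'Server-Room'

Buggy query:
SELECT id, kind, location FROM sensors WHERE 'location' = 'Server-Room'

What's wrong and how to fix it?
Bug: Single quotes denote string literals in SQL; the column name is being compared as a constant string

Fix: Remove the quotes around the column name (or use double quotes for an identifier)

Corrected query:
SELECT id, kind, location FROM sensors WHERE location = 'Server-Room'

Result:
id | kind   | location   
---+--------+------------
4  | light  | Server-Room
8  | motion | Server-Room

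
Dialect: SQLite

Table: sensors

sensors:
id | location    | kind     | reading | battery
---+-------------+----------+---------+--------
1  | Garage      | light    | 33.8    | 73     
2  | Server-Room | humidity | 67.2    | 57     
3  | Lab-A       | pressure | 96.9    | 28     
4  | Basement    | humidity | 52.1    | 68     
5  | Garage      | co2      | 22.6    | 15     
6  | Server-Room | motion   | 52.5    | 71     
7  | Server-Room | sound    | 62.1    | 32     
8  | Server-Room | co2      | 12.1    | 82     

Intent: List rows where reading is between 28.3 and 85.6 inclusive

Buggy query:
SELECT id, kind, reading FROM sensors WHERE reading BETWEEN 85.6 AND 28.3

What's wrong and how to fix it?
Bug: The bounds are reversed; BETWEEN a AND b requires a <= b to match anything

Fix: Write BETWEEN 28.3 AND 85.6

Corrected query:
SELECT id, kind, reading FROM sensors WHERE reading BETWEEN 28.3 AND 85.6

Result:
id | kind     | reading
---+----------+--------
1  | light    | 33.8   
2  | humidity | 67.2   
4  | humidity | 52.1   
6  | motion   | 52.5   
7  | sound    | 62.1   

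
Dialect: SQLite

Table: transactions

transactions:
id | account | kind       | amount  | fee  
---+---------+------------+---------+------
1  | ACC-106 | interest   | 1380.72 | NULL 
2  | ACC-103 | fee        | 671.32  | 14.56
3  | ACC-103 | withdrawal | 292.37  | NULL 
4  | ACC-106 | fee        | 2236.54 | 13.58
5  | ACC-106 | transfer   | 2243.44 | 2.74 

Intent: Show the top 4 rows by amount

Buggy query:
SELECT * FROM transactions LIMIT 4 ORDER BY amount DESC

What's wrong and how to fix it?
Bug: LIMIT must come after ORDER BY

Fix: Sort with ORDER BY, then apply LIMIT

Corrected query:
SELECT * FROM transactions ORDER BY amount DESC LIMIT 4

Result:
id | account | kind     | amount  | fee  
---+---------+----------+---------+------
5  | ACC-106 | transfer | 2243.44 | 2.74 
4  | ACC-106 | fee      | 2236.54 | 13.58
1  | ACC-106 | interest | 1380.72 | NULL 
2  | ACC-103 | fee      | 671.32  | 14.56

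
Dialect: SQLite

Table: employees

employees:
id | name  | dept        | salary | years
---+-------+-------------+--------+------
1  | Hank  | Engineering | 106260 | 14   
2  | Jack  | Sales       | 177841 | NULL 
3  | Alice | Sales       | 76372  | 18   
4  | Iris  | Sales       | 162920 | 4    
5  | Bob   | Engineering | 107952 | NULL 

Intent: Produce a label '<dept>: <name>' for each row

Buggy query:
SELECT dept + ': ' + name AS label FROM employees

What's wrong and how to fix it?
Bug: SQLite uses || for string concatenation; + coerces text to numbers (yielding 0)

Fix: Use the || operator for string concatenation

Corrected query:
SELECT dept || ': ' || name AS label FROM employees

Result:
label            
-----------------
Engineering: Hank
Sales: Jack      
Sales: Alice     
Sales: Iris      
Engineering: Bob 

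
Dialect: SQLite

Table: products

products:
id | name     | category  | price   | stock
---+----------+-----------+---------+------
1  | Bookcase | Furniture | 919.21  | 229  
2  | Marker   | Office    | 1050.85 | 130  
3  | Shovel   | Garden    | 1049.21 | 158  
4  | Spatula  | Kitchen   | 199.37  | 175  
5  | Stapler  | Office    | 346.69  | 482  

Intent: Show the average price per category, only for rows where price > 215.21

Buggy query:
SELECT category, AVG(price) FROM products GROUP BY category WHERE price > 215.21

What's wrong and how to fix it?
Bug: WHERE cannot follow GROUP BY

Fix: Place WHERE between FROM and GROUP BY

Corrected query:
SELECT category, AVG(price) FROM products WHERE price > 215.21 GROUP BY category

Result:
category  | AVG(price)
----------+-----------
Furniture | 919.21    
Garden    | 1049.21   
Office    | 698.77    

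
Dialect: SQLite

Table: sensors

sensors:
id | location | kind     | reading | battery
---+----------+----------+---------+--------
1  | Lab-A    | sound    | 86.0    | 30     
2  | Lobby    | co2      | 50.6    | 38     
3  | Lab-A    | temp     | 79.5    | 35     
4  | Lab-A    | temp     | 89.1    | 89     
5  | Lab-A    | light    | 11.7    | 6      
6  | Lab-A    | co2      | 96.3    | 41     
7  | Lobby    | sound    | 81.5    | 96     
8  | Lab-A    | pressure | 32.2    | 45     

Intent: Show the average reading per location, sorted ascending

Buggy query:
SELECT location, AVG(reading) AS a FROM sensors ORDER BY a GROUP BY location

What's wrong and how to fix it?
Bug: GROUP BY must precede ORDER BY

Fix: Reorder: SELECT … FROM … GROUP BY … ORDER BY …

Corrected query:
SELECT location, AVG(reading) AS a FROM sensors GROUP BY location ORDER BY a

Result:
location | a    
---------+------
Lab-A    | 65.8 
Lobby    | 66.05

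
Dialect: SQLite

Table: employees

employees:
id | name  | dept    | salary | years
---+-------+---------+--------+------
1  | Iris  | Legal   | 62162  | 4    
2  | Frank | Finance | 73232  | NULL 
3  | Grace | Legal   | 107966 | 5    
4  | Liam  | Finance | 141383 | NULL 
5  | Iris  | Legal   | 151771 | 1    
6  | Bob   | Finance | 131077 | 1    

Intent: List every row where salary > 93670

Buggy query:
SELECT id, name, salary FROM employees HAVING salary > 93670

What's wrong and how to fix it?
Bug: HAVING filters the output of aggregation, but this query has no GROUP BY and no aggregate functions, so SQLite rejects it (HAVING clause on a non-aggregate query); the condition here is per row

Fix: Replace HAVING with WHERE since the condition applies to individual rows

Corrected query:
SELECT id, name, salary FROM employees WHERE salary > 93670

Result:
id | name  | salary
---+-------+-------
3  | Grace | 107966
4  | Liam  | 141383
5  | Iris  | 151771
6  | Bob   | 131077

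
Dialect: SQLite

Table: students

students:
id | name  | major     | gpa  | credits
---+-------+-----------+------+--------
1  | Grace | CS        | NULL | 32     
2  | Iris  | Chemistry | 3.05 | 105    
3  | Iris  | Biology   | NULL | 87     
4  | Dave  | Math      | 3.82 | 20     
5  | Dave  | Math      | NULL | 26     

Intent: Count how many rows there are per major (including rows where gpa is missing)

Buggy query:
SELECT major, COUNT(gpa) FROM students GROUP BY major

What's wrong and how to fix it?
Bug: COUNT(column) counts non-NULL values only; rows with NULL gpa aren't counted

Fix: Replace COUNT(gpa) with COUNT(*)

Corrected query:
SELECT major, COUNT(*) FROM students GROUP BY major

Result:
major     | COUNT(*)
----------+---------
Biology   | 1       
CS        | 1       
Chemistry | 1       
Math      | 2       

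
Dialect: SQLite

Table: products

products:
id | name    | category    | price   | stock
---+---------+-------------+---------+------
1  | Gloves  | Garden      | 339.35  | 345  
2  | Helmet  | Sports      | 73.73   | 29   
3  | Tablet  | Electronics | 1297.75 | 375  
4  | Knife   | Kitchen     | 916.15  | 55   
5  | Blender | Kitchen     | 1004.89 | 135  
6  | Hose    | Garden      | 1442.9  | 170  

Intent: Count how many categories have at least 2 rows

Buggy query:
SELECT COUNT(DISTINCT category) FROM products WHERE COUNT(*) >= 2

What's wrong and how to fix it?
Bug: WHERE filters individual rows, not groups, so a group-level COUNT is invalid there

Fix: Use a subquery that GROUPs and filters with HAVING, then count its rows

Corrected query:
SELECT COUNT(*) FROM (SELECT category FROM products GROUP BY category HAVING COUNT(*) >= 2)

Result:
COUNT(*)
--------
2       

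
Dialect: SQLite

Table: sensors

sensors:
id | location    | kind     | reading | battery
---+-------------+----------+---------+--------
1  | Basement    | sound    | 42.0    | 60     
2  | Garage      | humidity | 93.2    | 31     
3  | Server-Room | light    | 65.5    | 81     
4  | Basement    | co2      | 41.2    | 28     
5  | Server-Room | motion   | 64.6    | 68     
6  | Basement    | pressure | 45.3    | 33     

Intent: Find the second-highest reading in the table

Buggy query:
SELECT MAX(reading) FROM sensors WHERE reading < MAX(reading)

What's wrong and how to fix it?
Bug: MAX(reading) on the right of the comparison is an aggregate-in-WHERE error

Fix: Put the inner MAX in a scalar subquery

Corrected query:
SELECT MAX(reading) FROM sensors WHERE reading < (SELECT MAX(reading) FROM sensors)

Result:
MAX(reading)
------------
65.5        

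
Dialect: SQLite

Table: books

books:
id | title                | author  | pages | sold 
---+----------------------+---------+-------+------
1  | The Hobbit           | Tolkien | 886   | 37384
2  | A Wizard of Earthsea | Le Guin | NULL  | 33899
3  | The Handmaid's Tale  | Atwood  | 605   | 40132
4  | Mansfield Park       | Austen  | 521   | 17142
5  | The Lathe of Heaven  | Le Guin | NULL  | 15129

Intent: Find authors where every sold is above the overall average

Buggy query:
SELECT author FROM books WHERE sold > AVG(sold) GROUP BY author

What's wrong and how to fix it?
Bug: AVG() is an aggregate; it can't sit directly in WHERE

Fix: Compute the overall average in a scalar subquery and compare each group's MIN against it in HAVING

Corrected query:
SELECT author FROM books GROUP BY author HAVING MIN(sold) > (SELECT AVG(sold) FROM books)

Result:
author 
-------
Atwood 
Tolkien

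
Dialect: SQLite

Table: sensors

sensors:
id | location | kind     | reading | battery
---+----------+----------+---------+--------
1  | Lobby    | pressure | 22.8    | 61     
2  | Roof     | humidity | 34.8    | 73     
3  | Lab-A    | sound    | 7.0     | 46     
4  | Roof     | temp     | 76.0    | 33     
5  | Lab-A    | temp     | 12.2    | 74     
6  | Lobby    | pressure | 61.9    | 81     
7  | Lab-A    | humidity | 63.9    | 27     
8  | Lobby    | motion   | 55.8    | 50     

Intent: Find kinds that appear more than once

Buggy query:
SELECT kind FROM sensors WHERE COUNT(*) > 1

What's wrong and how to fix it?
Bug: WHERE can't reference COUNT(*); aggregates are computed after WHERE

Fix: GROUP BY kind, then filter groups with HAVING COUNT(*) > 1

Corrected query:
SELECT kind FROM sensors GROUP BY kind HAVING COUNT(*) > 1

Result:
kind    
--------
humidity
pressure
temp    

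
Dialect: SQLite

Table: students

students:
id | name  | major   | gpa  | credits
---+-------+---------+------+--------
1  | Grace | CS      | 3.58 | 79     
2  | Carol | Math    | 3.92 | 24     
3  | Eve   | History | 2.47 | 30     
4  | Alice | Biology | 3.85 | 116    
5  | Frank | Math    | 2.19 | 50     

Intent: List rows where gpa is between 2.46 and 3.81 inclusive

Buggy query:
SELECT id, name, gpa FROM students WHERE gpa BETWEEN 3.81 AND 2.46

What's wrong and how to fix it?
Bug: BETWEEN expects the lower bound first; with 3.81 AND 2.46 the range is empty

Fix: Write BETWEEN 2.46 AND 3.81

Corrected query:
SELECT id, name, gpa FROM students WHERE gpa BETWEEN 2.46 AND 3.81

Result:
id | name  | gpa 
---+-------+-----
1  | Grace | 3.58
3  | Eve   | 2.47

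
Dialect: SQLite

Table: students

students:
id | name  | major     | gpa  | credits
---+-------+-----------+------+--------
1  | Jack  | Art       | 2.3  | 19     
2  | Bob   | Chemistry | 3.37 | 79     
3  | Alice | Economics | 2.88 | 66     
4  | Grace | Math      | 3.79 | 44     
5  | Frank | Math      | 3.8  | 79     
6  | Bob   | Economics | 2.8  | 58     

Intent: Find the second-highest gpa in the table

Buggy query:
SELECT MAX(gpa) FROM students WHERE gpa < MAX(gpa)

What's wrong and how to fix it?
Bug: The inner MAX is an aggregate inside WHERE, which is not allowed

Fix: Compute the overall MAX in a subquery, then take MAX of rows below it

Corrected query:
SELECT MAX(gpa) FROM students WHERE gpa < (SELECT MAX(gpa) FROM students)

Result:
MAX(gpa)
--------
3.79    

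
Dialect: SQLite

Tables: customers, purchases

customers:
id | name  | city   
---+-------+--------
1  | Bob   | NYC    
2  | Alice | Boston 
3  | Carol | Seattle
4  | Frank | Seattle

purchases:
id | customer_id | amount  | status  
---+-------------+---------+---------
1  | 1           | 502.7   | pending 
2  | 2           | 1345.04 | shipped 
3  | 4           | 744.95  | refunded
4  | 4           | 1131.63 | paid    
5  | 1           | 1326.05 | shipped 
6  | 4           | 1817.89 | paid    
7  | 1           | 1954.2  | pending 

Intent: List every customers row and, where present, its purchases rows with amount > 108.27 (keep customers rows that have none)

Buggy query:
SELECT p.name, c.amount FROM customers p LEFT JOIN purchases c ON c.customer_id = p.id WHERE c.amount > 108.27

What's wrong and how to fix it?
Bug: A WHERE condition on the right-hand table after LEFT JOIN drops unmatched parents

Fix: Move the right-table condition into the ON clause so unmatched parents are kept

Corrected query:
SELECT p.name, c.amount FROM customers p LEFT JOIN purchases c ON c.customer_id = p.id AND c.amount > 108.27

Result:
name  | amount 
------+--------
Bob   | 502.7  
Bob   | 1326.05
Bob   | 1954.2 
Alice | 1345.04
Carol | NULL   
Frank | 744.95 
Frank | 1131.63
Frank | 1817.89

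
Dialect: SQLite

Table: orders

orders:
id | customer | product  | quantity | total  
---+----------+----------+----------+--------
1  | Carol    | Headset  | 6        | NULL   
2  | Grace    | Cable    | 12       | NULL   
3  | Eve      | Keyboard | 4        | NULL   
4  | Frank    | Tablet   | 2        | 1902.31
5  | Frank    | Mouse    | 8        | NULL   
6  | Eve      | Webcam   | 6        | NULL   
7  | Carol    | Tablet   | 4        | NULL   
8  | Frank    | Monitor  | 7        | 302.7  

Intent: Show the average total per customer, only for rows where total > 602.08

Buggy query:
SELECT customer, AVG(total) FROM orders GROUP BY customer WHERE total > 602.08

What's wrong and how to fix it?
Bug: Row-level WHERE must come before GROUP BY in the clause order

Fix: Place WHERE between FROM and GROUP BY

Corrected query:
SELECT customer, AVG(total) FROM orders WHERE total > 602.08 GROUP BY customer

Result:
customer | AVG(total)
---------+-----------
Frank    | 1902.31   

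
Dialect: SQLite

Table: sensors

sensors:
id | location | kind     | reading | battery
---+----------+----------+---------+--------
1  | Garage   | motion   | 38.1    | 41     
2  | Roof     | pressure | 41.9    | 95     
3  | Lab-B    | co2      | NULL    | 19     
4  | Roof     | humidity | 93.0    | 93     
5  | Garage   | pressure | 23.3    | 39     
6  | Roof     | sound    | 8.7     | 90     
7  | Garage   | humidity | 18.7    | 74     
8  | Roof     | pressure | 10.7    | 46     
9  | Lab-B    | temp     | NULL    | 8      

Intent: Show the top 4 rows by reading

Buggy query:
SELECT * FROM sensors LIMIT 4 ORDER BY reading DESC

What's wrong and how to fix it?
Bug: ORDER BY cannot follow LIMIT; LIMIT is the final clause

Fix: Sort with ORDER BY, then apply LIMIT

Corrected query:
SELECT * FROM sensors ORDER BY reading DESC LIMIT 4

Result:
id | location | kind     | reading | battery
---+----------+----------+---------+--------
4  | Roof     | humidity | 93      | 93     
2  | Roof     | pressure | 41.9    | 95     
1  | Garage   | motion   | 38.1    | 41     
5  | Garage   | pressure | 23.3    | 39     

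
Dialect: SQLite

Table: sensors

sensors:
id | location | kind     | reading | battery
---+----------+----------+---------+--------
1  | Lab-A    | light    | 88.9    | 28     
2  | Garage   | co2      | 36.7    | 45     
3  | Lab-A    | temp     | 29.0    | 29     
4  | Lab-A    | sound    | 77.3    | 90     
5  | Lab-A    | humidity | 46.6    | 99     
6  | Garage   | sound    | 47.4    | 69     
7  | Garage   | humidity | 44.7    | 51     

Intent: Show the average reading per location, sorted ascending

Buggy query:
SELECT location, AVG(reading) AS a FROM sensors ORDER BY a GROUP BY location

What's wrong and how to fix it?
Bug: ORDER BY appears before GROUP BY; SQL clause order requires GROUP BY first

Fix: Reorder: SELECT … FROM … GROUP BY … ORDER BY …

Corrected query:
SELECT location, AVG(reading) AS a FROM sensors GROUP BY location ORDER BY a

Result:
location | a        
---------+----------
Garage   | 42.933333
Lab-A    | 60.45    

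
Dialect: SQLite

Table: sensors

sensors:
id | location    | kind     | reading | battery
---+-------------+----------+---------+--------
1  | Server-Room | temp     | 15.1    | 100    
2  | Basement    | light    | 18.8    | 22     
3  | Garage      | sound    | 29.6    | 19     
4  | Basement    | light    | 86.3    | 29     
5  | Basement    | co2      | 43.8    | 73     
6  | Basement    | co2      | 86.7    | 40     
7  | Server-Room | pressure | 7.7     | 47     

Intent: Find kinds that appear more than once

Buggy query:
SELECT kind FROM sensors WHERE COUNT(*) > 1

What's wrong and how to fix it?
Bug: COUNT(*) is an aggregate and cannot be used in WHERE

Fix: Group first, then use HAVING for the count condition

Corrected query:
SELECT kind FROM sensors GROUP BY kind HAVING COUNT(*) > 1

Result:
kind 
-----
co2  
light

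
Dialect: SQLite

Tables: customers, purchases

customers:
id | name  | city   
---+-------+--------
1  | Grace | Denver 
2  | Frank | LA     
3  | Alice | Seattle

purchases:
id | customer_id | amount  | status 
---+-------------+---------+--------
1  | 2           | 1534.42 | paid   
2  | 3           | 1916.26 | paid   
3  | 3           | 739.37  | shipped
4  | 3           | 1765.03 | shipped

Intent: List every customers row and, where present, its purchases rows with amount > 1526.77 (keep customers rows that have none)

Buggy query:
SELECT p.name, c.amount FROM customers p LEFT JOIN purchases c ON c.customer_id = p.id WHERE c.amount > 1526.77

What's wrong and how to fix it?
Bug: A WHERE condition on the right-hand table after LEFT JOIN drops unmatched parents

Fix: Move the right-table condition into the ON clause so unmatched parents are kept

Corrected query:
SELECT p.name, c.amount FROM customers p LEFT JOIN purchases c ON c.customer_id = p.id AND c.amount > 1526.77

Result:
name  | amount 
------+--------
Grace | NULL   
Frank | 1534.42
Alice | 1765.03
Alice | 1916.26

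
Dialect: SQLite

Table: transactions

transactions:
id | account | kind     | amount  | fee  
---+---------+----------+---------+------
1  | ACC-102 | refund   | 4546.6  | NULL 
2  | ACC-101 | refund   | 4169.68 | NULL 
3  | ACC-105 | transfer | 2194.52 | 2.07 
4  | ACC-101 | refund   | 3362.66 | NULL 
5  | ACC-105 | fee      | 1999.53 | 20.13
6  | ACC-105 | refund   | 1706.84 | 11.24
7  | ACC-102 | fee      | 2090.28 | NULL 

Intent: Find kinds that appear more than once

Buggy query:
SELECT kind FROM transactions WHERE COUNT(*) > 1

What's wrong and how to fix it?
Bug: COUNT(*) is an aggregate and cannot be used in WHERE

Fix: GROUP BY kind, then filter groups with HAVING COUNT(*) > 1

Corrected query:
SELECT kind FROM transactions GROUP BY kind HAVING COUNT(*) > 1

Result:
kind  
------
fee   
refund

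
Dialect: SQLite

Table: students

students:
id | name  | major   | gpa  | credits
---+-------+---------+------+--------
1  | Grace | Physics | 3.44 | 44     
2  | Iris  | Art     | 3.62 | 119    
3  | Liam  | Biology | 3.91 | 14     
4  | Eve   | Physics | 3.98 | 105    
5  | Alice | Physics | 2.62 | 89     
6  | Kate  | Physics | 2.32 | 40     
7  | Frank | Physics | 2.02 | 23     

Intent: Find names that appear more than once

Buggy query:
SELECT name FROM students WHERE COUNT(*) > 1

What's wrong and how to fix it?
Bug: COUNT(*) is an aggregate and cannot be used in WHERE

Fix: Group first, then use HAVING for the count condition

Corrected query:
SELECT name FROM students GROUP BY name HAVING COUNT(*) > 1

Result:
(no rows)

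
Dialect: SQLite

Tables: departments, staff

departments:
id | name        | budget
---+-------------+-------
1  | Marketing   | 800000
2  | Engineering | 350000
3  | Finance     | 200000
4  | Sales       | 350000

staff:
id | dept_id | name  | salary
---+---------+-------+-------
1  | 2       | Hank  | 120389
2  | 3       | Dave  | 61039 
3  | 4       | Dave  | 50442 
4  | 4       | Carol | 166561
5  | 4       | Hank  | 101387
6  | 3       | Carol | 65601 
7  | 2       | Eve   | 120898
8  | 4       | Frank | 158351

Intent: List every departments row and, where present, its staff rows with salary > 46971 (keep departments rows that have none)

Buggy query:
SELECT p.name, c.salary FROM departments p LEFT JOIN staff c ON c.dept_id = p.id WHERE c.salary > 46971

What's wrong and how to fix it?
Bug: Filtering c.salary in WHERE discards the NULL rows produced by LEFT JOIN, turning it into an inner join

Fix: Put 'c.salary > 46971' in the JOIN's ON clause instead of WHERE

Corrected query:
SELECT p.name, c.salary FROM departments p LEFT JOIN staff c ON c.dept_id = p.id AND c.salary > 46971

Result:
name        | salary
------------+-------
Marketing   | NULL  
Engineering | 120389
Engineering | 120898
Finance     | 61039 
Finance     | 65601 
Sales       | 50442 
Sales       | 101387
Sales       | 158351
Sales       | 166561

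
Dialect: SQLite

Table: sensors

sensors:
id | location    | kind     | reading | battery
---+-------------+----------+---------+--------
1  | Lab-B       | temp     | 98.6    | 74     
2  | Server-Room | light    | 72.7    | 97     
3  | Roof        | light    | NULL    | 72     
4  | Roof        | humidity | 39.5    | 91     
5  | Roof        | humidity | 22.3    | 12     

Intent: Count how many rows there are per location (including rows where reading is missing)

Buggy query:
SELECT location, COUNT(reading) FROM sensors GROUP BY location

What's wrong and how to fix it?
Bug: COUNT(column) counts non-NULL values only; rows with NULL reading aren't counted

Fix: Use COUNT(*) to count all rows regardless of NULL

Corrected query:
SELECT location, COUNT(*) FROM sensors GROUP BY location

Result:
location    | COUNT(*)
------------+---------
Lab-B       | 1       
Roof        | 3       
Server-Room | 1       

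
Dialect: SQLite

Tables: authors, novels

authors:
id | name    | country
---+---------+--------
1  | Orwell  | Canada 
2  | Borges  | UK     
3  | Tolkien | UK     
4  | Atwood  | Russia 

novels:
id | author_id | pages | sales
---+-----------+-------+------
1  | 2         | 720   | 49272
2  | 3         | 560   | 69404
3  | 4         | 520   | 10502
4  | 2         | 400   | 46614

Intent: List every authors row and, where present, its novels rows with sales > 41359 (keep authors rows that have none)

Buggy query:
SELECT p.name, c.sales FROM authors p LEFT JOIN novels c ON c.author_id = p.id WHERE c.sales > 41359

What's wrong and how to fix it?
Bug: Filtering c.sales in WHERE discards the NULL rows produced by LEFT JOIN, turning it into an inner join

Fix: Move the right-table condition into the ON clause so unmatched parents are kept

Corrected query:
SELECT p.name, c.sales FROM authors p LEFT JOIN novels c ON c.author_id = p.id AND c.sales > 41359

Result:
name    | sales
--------+------
Orwell  | NULL 
Borges  | 46614
Borges  | 49272
Tolkien | 69404
Atwood  | NULL 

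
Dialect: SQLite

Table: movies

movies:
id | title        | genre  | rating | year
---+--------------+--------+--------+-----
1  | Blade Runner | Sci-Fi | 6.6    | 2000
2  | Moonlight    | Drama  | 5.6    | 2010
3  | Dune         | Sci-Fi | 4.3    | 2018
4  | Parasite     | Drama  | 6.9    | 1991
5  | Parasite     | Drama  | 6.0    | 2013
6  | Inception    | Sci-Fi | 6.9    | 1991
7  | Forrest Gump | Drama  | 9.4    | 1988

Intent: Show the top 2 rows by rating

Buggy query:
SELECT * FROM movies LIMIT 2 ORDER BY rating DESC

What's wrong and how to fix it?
Bug: LIMIT must come after ORDER BY

Fix: Sort with ORDER BY, then apply LIMIT

Corrected query:
SELECT * FROM movies ORDER BY rating DESC LIMIT 2

Result:
id | title        | genre | rating | year
---+--------------+-------+--------+-----
7  | Forrest Gump | Drama | 9.4    | 1988
4  | Parasite     | Drama | 6.9    | 1991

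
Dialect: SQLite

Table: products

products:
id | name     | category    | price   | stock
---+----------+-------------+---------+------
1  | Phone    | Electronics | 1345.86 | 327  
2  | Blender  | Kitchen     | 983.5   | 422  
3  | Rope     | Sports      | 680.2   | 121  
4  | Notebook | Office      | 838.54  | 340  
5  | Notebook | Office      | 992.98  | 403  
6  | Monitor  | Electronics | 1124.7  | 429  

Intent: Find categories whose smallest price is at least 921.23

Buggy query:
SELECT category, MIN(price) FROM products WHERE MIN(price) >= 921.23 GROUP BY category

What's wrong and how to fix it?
Bug: Aggregates like MIN are computed per group after WHERE runs

Fix: Replace WHERE with HAVING after the GROUP BY

Corrected query:
SELECT category, MIN(price) FROM products GROUP BY category HAVING MIN(price) >= 921.23

Result:
category    | MIN(price)
------------+-----------
Electronics | 1124.7    
Kitchen     | 983.5     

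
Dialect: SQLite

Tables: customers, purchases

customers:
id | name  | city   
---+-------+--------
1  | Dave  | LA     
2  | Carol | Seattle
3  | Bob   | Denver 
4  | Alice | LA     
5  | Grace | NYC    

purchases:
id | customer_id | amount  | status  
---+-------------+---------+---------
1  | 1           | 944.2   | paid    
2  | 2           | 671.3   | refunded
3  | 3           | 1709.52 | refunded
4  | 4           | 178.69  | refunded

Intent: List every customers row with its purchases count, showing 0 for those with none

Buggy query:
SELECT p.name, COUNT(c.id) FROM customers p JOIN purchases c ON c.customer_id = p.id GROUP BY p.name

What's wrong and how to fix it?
Bug: INNER JOIN drops customers rows that have no matching purchases rows

Fix: Switch to LEFT JOIN to retain unmatched parent rows

Corrected query:
SELECT p.name, COUNT(c.id) FROM customers p LEFT JOIN purchases c ON c.customer_id = p.id GROUP BY p.name

Result:
name  | COUNT(c.id)
------+------------
Alice | 1          
Bob   | 1          
Carol | 1          
Dave  | 1          
Grace | 0          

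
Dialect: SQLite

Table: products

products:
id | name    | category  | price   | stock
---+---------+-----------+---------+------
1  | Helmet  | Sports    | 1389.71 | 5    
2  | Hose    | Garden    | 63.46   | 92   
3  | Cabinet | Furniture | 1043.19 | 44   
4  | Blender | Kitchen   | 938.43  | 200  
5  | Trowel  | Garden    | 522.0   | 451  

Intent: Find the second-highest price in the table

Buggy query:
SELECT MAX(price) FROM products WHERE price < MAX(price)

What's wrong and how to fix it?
Bug: MAX(price) on the right of the comparison is an aggregate-in-WHERE error

Fix: Put the inner MAX in a scalar subquery

Corrected query:
SELECT MAX(price) FROM products WHERE price < (SELECT MAX(price) FROM products)

Result:
MAX(price)
----------
1043.19   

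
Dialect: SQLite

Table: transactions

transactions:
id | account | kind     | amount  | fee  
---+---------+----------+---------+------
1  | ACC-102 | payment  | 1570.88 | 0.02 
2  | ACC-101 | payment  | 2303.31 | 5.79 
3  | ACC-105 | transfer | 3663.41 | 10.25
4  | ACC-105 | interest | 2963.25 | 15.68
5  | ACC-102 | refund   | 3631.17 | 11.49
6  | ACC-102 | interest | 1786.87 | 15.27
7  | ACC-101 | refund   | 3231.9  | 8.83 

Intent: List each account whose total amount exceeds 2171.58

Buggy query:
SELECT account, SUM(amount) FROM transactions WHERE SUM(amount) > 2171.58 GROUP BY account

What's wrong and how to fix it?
Bug: Aggregate functions cannot appear in a WHERE clause

Fix: Use HAVING (which filters groups after aggregation) instead of WHERE

Corrected query:
SELECT account, SUM(amount) FROM transactions GROUP BY account HAVING SUM(amount) > 2171.58

Result:
account | SUM(amount)
--------+------------
ACC-101 | 5535.21    
ACC-102 | 6988.92    
ACC-105 | 6626.66    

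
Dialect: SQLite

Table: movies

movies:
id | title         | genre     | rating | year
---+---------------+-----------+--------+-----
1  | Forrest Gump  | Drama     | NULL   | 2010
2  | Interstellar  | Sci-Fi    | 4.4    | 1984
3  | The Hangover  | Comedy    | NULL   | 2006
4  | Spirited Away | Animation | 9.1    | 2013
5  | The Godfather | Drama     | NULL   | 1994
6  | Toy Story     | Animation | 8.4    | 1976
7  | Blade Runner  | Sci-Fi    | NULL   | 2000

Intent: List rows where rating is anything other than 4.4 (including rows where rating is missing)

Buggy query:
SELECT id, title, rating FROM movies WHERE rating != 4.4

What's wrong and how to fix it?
Bug: Inequality against NULL is unknown, not true; rows with NULL are dropped

Fix: Handle NULL separately with IS NULL alongside the inequality

Corrected query:
SELECT id, title, rating FROM movies WHERE rating != 4.4 OR rating IS NULL

Result:
id | title         | rating
---+---------------+-------
1  | Forrest Gump  | NULL  
3  | The Hangover  | NULL  
4  | Spirited Away | 9.1   
5  | The Godfather | NULL  
6  | Toy Story     | 8.4   
7  | Blade Runner  | NULL  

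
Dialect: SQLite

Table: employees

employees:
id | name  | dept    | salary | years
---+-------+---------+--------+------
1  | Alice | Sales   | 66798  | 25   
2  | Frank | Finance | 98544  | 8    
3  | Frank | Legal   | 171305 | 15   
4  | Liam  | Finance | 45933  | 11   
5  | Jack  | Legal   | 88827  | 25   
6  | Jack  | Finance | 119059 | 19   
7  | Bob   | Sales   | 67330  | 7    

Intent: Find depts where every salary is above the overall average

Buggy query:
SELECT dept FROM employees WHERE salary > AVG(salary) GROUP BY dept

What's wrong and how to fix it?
Bug: AVG() is an aggregate; it can't sit directly in WHERE

Fix: Compute the overall average in a scalar subquery and compare each group's MIN against it in HAVING

Corrected query:
SELECT dept FROM employees GROUP BY dept HAVING MIN(salary) > (SELECT AVG(salary) FROM employees)

Result:
(no rows)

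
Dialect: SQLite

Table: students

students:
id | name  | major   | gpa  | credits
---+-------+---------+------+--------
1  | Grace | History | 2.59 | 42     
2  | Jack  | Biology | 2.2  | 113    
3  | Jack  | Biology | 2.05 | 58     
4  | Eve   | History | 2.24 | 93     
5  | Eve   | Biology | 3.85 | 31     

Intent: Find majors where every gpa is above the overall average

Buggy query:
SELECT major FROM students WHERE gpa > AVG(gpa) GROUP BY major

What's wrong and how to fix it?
Bug: AVG() is an aggregate; it can't sit directly in WHERE

Fix: Use a subquery for AVG and a HAVING MIN(...) filter so the condition holds for every row in the group

Corrected query:
SELECT major FROM students GROUP BY major HAVING MIN(gpa) > (SELECT AVG(gpa) FROM students)

Result:
(no rows)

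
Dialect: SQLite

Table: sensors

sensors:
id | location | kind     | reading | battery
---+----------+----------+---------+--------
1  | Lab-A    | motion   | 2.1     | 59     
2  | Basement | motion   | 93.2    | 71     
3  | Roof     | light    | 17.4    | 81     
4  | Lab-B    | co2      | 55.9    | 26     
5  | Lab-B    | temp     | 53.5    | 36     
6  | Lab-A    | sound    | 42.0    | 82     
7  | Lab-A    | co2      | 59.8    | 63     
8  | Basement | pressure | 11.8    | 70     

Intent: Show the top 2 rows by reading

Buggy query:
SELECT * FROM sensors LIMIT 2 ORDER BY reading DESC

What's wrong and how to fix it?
Bug: LIMIT must come after ORDER BY

Fix: Swap the clauses: ORDER BY first, then LIMIT

Corrected query:
SELECT * FROM sensors ORDER BY reading DESC LIMIT 2

Result:
id | location | kind   | reading | battery
---+----------+--------+---------+--------
2  | Basement | motion | 93.2    | 71     
7  | Lab-A    | co2    | 59.8    | 63     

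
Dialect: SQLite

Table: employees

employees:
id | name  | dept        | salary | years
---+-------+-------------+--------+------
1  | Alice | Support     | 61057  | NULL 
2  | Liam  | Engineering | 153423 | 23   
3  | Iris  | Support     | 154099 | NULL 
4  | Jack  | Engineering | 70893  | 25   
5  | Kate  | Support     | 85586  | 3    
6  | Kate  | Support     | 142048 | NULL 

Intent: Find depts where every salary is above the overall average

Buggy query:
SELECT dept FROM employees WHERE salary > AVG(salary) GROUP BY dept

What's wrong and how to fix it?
Bug: WHERE evaluates per row before aggregation, so AVG() is unavailable

Fix: Use a subquery for AVG and a HAVING MIN(...) filter so the condition holds for every row in the group

Corrected query:
SELECT dept FROM employees GROUP BY dept HAVING MIN(salary) > (SELECT AVG(salary) FROM employees)

Result:
(no rows)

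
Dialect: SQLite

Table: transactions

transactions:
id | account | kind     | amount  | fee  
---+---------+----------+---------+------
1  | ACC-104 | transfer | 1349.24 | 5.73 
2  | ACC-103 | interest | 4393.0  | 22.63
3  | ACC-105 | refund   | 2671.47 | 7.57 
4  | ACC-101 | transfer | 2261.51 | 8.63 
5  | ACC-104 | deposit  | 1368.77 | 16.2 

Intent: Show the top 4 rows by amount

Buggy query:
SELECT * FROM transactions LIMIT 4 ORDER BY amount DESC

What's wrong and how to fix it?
Bug: ORDER BY cannot follow LIMIT; LIMIT is the final clause

Fix: Sort with ORDER BY, then apply LIMIT

Corrected query:
SELECT * FROM transactions ORDER BY amount DESC LIMIT 4

Result:
id | account | kind     | amount  | fee  
---+---------+----------+---------+------
2  | ACC-103 | interest | 4393    | 22.63
3  | ACC-105 | refund   | 2671.47 | 7.57 
4  | ACC-101 | transfer | 2261.51 | 8.63 
5  | ACC-104 | deposit  | 1368.77 | 16.2 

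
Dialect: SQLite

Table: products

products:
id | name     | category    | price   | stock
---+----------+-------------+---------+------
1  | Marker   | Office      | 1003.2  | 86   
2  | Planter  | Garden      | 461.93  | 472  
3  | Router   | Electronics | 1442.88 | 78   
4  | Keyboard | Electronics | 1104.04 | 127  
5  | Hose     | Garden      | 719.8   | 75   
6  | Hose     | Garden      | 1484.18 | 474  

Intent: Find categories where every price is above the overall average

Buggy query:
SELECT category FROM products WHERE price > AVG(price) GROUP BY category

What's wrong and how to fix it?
Bug: AVG() is an aggregate; it can't sit directly in WHERE

Fix: Use a subquery for AVG and a HAVING MIN(...) filter so the condition holds for every row in the group

Corrected query:
SELECT category FROM products GROUP BY category HAVING MIN(price) > (SELECT AVG(price) FROM products)

Result:
category   
-----------
Electronics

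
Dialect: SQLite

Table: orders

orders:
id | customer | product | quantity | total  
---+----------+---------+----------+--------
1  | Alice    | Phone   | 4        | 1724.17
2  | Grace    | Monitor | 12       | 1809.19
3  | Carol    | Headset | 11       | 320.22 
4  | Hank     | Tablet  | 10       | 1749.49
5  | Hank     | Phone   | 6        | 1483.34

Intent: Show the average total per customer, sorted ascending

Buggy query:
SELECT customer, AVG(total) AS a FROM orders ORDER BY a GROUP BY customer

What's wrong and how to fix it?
Bug: ORDER BY appears before GROUP BY; SQL clause order requires GROUP BY first

Fix: Move ORDER BY to the end, after GROUP BY

Corrected query:
SELECT customer, AVG(total) AS a FROM orders GROUP BY customer ORDER BY a

Result:
customer | a       
---------+---------
Carol    | 320.22  
Hank     | 1616.415
Alice    | 1724.17 
Grace    | 1809.19 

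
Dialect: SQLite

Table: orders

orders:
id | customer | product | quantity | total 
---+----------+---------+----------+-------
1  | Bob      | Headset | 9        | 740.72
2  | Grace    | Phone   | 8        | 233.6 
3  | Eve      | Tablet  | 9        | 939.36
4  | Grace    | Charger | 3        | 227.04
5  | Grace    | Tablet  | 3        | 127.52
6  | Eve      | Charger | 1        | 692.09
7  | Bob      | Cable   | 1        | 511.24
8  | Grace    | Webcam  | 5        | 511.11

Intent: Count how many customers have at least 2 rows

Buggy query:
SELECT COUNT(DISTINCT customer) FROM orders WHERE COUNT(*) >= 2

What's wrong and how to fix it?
Bug: COUNT(*) cannot appear in WHERE; the per-group count doesn't exist yet

Fix: Use a subquery that GROUPs and filters with HAVING, then count its rows

Corrected query:
SELECT COUNT(*) FROM (SELECT customer FROM orders GROUP BY customer HAVING COUNT(*) >= 2)

Result:
COUNT(*)
--------
3       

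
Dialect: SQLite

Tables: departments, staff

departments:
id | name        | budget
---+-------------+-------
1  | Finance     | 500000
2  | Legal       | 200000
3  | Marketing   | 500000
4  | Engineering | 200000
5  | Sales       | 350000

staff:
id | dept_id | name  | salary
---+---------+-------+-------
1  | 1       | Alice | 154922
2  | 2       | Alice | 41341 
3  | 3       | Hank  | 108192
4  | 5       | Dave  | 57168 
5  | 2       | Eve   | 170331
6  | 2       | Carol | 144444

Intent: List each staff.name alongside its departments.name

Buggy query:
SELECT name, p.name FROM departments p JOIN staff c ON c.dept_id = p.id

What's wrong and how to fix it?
Bug: 'name' exists in both joined tables, so the database can't tell which one is meant

Fix: Qualify the column with its table alias (c.name)

Corrected query:
SELECT c.name, p.name FROM departments p JOIN staff c ON c.dept_id = p.id

Result:
name  | name     
------+----------
Alice | Finance  
Alice | Legal    
Hank  | Marketing
Dave  | Sales    
Eve   | Legal    
Carol | Legal    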